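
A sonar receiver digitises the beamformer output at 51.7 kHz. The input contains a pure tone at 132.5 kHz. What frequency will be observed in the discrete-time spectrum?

22.6 kHz

132.5 kHz mod fs = 29.1 kHz.
29.1 kHz > fs/2 = 25.85 kHz, folds to fs − 29.1 kHz = 22.6 kHz.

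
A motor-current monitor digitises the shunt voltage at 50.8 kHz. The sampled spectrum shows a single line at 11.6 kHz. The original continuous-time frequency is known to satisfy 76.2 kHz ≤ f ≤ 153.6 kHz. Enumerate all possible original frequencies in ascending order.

90 kHz, 113.2 kHz, 140.8 kHz

Frequencies that alias to 11.6 kHz are k·fs ± 11.6 kHz for integer k ≥ 0.
k=0: 11.6 kHz.
k=1: 39.2 kHz, 62.4 kHz.
k=2: 90 kHz, 113.2 kHz.
k=3: 140.8 kHz, 164 kHz.
k=4: 191.6 kHz, 214.8 kHz.
Within [76.2 kHz, 153.6 kHz]: 90 kHz, 113.2 kHz, 140.8 kHz.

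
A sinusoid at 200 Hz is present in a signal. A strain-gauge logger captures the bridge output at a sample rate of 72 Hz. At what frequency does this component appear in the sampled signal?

200 Hz mod fs = 56 Hz.
56 Hz > fs/2 = 36 Hz, folds to fs − 56 Hz = 16 Hz.

16 Hz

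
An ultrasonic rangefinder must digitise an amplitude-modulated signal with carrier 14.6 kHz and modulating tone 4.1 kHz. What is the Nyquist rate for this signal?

37.4 kHz

AM sidebands sit at fc ± fm = 10.5 kHz and 18.7 kHz.
Highest-frequency component: 18.7 kHz.
Nyquist rate = 2 × 18.7 kHz = 37.4 kHz.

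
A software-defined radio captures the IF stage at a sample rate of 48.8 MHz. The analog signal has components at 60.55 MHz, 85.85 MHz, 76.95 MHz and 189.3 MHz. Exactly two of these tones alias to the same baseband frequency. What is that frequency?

fs/2 = 24.4 MHz.
60.55 MHz mod fs = 11.75 MHz.
11.75 MHz ≤ fs/2 = 24.4 MHz, appears at 11.75 MHz.
85.85 MHz mod fs = 37.05 MHz.
37.05 MHz > fs/2 = 24.4 MHz, folds to fs − 37.05 MHz = 11.75 MHz.
76.95 MHz mod fs = 28.15 MHz.
28.15 MHz > fs/2 = 24.4 MHz, folds to fs − 28.15 MHz = 20.65 MHz.
189.3 MHz mod fs = 42.9 MHz.
42.9 MHz > fs/2 = 24.4 MHz, folds to fs − 42.9 MHz = 5.9 MHz.
60.55 MHz and 85.85 MHz both map to 11.75 MHz.

11.75 MHz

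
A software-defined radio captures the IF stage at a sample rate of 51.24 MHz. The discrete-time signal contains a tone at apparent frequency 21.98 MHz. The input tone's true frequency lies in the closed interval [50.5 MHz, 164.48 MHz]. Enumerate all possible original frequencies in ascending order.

73.22 MHz, 80.5 MHz, 124.46 MHz, 131.74 MHz

Frequencies that alias to 21.98 MHz are k·fs ± 21.98 MHz for integer k ≥ 0.
k=0: 21.98 MHz.
k=1: 29.26 MHz, 73.22 MHz.
k=2: 80.5 MHz, 124.46 MHz.
k=3: 131.74 MHz, 175.7 MHz.
k=4: 182.98 MHz, 226.94 MHz.
Within [50.5 MHz, 164.48 MHz]: 73.22 MHz, 80.5 MHz, 124.46 MHz, 131.74 MHz.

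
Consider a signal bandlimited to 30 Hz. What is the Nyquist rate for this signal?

60 Hz

Nyquist rate = 2 × 30 Hz = 60 Hz.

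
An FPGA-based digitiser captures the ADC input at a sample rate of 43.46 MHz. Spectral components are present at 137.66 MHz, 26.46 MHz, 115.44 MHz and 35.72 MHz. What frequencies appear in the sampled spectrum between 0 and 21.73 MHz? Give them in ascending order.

fs/2 = 21.73 MHz.
137.66 MHz mod fs = 7.28 MHz.
7.28 MHz ≤ fs/2 = 21.73 MHz, appears at 7.28 MHz.
26.46 MHz > fs/2 = 21.73 MHz, folds to fs − 26.46 MHz = 17 MHz.
115.44 MHz mod fs = 28.52 MHz.
28.52 MHz > fs/2 = 21.73 MHz, folds to fs − 28.52 MHz = 14.94 MHz.
35.72 MHz > fs/2 = 21.73 MHz, folds to fs − 35.72 MHz = 7.74 MHz.
Distinct values: {7.28 MHz, 7.74 MHz, 14.94 MHz, 17 MHz}.

7.28 MHz, 7.74 MHz, 14.94 MHz, 17 MHz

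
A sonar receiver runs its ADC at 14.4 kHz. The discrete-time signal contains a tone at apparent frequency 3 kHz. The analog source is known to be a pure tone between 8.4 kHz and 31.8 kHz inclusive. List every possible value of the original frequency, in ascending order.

Frequencies that alias to 3 kHz are k·fs ± 3 kHz for integer k ≥ 0.
k=0: 3 kHz.
k=1: 11.4 kHz, 17.4 kHz.
k=2: 25.8 kHz, 31.8 kHz.
k=3: 40.2 kHz, 46.2 kHz.
Within [8.4 kHz, 31.8 kHz]: 11.4 kHz, 17.4 kHz, 25.8 kHz, 31.8 kHz.

11.4 kHz, 17.4 kHz, 25.8 kHz, 31.8 kHz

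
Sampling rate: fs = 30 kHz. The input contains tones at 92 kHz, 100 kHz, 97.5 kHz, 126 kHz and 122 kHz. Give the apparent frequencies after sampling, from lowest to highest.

fs/2 = 15 kHz.
92 kHz mod fs = 2 kHz.
2 kHz ≤ fs/2 = 15 kHz, appears at 2 kHz.
100 kHz mod fs = 10 kHz.
10 kHz ≤ fs/2 = 15 kHz, appears at 10 kHz.
97.5 kHz mod fs = 7.5 kHz.
7.5 kHz ≤ fs/2 = 15 kHz, appears at 7.5 kHz.
126 kHz mod fs = 6 kHz.
6 kHz ≤ fs/2 = 15 kHz, appears at 6 kHz.
122 kHz mod fs = 2 kHz.
2 kHz ≤ fs/2 = 15 kHz, appears at 2 kHz.
Distinct values: {2 kHz, 6 kHz, 7.5 kHz, 10 kHz}.

2 kHz, 6 kHz, 7.5 kHz, 10 kHz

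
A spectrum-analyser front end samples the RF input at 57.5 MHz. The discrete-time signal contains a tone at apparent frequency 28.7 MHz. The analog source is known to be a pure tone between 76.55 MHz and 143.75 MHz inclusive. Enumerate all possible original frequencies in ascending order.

Frequencies that alias to 28.7 MHz are k·fs ± 28.7 MHz for integer k ≥ 0.
k=0: 28.7 MHz.
k=1: 28.8 MHz, 86.2 MHz.
k=2: 86.3 MHz, 143.7 MHz.
k=3: 143.8 MHz, 201.2 MHz.
Within [76.55 MHz, 143.75 MHz]: 86.2 MHz, 86.3 MHz, 143.7 MHz.

86.2 MHz, 86.3 MHz, 143.7 MHz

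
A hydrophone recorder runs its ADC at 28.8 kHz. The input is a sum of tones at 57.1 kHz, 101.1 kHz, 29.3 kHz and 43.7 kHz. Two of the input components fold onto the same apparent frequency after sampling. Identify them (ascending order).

fs/2 = 14.4 kHz.
57.1 kHz mod fs = 28.3 kHz.
28.3 kHz > fs/2 = 14.4 kHz, folds to fs − 28.3 kHz = 0.5 kHz.
101.1 kHz mod fs = 14.7 kHz.
14.7 kHz > fs/2 = 14.4 kHz, folds to fs − 14.7 kHz = 14.1 kHz.
29.3 kHz mod fs = 0.5 kHz.
0.5 kHz ≤ fs/2 = 14.4 kHz, appears at 0.5 kHz.
43.7 kHz mod fs = 14.9 kHz.
14.9 kHz > fs/2 = 14.4 kHz, folds to fs − 14.9 kHz = 13.9 kHz.
29.3 kHz and 57.1 kHz both map to 0.5 kHz.

29.3 kHz, 57.1 kHz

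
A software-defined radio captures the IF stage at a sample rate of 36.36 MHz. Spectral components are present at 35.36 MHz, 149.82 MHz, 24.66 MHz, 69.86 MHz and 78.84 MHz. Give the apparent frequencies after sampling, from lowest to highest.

fs/2 = 18.18 MHz.
35.36 MHz > fs/2 = 18.18 MHz, folds to fs − 35.36 MHz = 1 MHz.
149.82 MHz mod fs = 4.38 MHz.
4.38 MHz ≤ fs/2 = 18.18 MHz, appears at 4.38 MHz.
24.66 MHz > fs/2 = 18.18 MHz, folds to fs − 24.66 MHz = 11.7 MHz.
69.86 MHz mod fs = 33.5 MHz.
33.5 MHz > fs/2 = 18.18 MHz, folds to fs − 33.5 MHz = 2.86 MHz.
78.84 MHz mod fs = 6.12 MHz.
6.12 MHz ≤ fs/2 = 18.18 MHz, appears at 6.12 MHz.
Distinct values: {1 MHz, 2.86 MHz, 4.38 MHz, 6.12 MHz, 11.7 MHz}.

1 MHz, 2.86 MHz, 4.38 MHz, 6.12 MHz, 11.7 MHz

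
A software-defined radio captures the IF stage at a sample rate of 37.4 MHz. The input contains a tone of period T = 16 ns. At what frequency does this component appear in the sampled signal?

T = 16 ns → f = 1/T = 62.5 MHz.
62.5 MHz mod fs = 25.1 MHz.
25.1 MHz > fs/2 = 18.7 MHz, folds to fs − 25.1 MHz = 12.3 MHz.

12.3 MHz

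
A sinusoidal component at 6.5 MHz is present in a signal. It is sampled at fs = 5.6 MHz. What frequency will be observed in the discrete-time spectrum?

6.5 MHz mod fs = 0.9 MHz.
0.9 MHz ≤ fs/2 = 2.8 MHz, appears at 0.9 MHz.

0.9 MHz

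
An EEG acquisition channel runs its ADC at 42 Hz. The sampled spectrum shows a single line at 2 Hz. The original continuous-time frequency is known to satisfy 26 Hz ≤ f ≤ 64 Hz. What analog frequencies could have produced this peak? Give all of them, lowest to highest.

Frequencies that alias to 2 Hz are k·fs ± 2 Hz for integer k ≥ 0.
k=0: 2 Hz.
k=1: 40 Hz, 44 Hz.
k=2: 82 Hz, 86 Hz.
Within [26 Hz, 64 Hz]: 40 Hz, 44 Hz.

40 Hz, 44 Hz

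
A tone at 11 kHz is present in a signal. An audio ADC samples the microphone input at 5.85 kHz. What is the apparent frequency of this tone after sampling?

11 kHz mod fs = 5.15 kHz.
5.15 kHz > fs/2 = 2.925 kHz, folds to fs − 5.15 kHz = 0.7 kHz.

0.7 kHz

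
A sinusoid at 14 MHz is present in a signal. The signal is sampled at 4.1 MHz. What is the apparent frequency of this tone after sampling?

14 MHz mod fs = 1.7 MHz.
1.7 MHz ≤ fs/2 = 2.05 MHz, appears at 1.7 MHz.

1.7 MHz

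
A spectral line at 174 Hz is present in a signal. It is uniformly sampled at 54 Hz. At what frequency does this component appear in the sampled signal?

174 Hz mod fs = 12 Hz.
12 Hz ≤ fs/2 = 27 Hz, appears at 12 Hz.

12 Hz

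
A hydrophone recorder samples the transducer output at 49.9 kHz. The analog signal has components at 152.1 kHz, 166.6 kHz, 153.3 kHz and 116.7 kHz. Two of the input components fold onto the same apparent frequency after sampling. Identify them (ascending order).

fs/2 = 24.95 kHz.
152.1 kHz mod fs = 2.4 kHz.
2.4 kHz ≤ fs/2 = 24.95 kHz, appears at 2.4 kHz.
166.6 kHz mod fs = 16.9 kHz.
16.9 kHz ≤ fs/2 = 24.95 kHz, appears at 16.9 kHz.
153.3 kHz mod fs = 3.6 kHz.
3.6 kHz ≤ fs/2 = 24.95 kHz, appears at 3.6 kHz.
116.7 kHz mod fs = 16.9 kHz.
16.9 kHz ≤ fs/2 = 24.95 kHz, appears at 16.9 kHz.
116.7 kHz and 166.6 kHz both map to 16.9 kHz.

116.7 kHz, 166.6 kHz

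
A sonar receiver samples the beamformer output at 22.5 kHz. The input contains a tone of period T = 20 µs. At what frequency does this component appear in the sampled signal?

5 kHz

T = 20 µs → f = 1/T = 50 kHz.
50 kHz mod fs = 5 kHz.
5 kHz ≤ fs/2 = 11.25 kHz, appears at 5 kHz.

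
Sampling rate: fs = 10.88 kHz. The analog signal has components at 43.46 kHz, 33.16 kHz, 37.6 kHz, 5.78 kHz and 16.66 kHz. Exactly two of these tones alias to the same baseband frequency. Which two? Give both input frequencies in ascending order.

5.78 kHz, 16.66 kHz

fs/2 = 5.44 kHz.
43.46 kHz mod fs = 10.82 kHz.
10.82 kHz > fs/2 = 5.44 kHz, folds to fs − 10.82 kHz = 0.06 kHz.
33.16 kHz mod fs = 0.52 kHz.
0.52 kHz ≤ fs/2 = 5.44 kHz, appears at 0.52 kHz.
37.6 kHz mod fs = 4.96 kHz.
4.96 kHz ≤ fs/2 = 5.44 kHz, appears at 4.96 kHz.
5.78 kHz > fs/2 = 5.44 kHz, folds to fs − 5.78 kHz = 5.1 kHz.
16.66 kHz mod fs = 5.78 kHz.
5.78 kHz > fs/2 = 5.44 kHz, folds to fs − 5.78 kHz = 5.1 kHz.
5.78 kHz and 16.66 kHz both map to 5.1 kHz.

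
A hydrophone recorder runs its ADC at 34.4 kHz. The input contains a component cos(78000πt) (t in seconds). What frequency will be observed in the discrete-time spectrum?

ω = 78000π rad/s → f = ω/(2π) = 39000 Hz = 39 kHz.
39 kHz mod fs = 4.6 kHz.
4.6 kHz ≤ fs/2 = 17.2 kHz, appears at 4.6 kHz.

4.6 kHz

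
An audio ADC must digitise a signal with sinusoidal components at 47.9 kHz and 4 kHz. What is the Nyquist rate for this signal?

Highest-frequency component: 47.9 kHz.
Nyquist rate = 2 × 47.9 kHz = 95.8 kHz.

95.8 kHz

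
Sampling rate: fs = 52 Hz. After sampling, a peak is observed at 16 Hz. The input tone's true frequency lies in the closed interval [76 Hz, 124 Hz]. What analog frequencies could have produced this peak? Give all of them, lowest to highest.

88 Hz, 120 Hz

Frequencies that alias to 16 Hz are k·fs ± 16 Hz for integer k ≥ 0.
k=0: 16 Hz.
k=1: 36 Hz, 68 Hz.
k=2: 88 Hz, 120 Hz.
k=3: 140 Hz, 172 Hz.
Within [76 Hz, 124 Hz]: 88 Hz, 120 Hz.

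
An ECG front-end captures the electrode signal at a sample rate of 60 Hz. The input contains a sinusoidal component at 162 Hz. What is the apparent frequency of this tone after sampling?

18 Hz

162 Hz mod fs = 42 Hz.
42 Hz > fs/2 = 30 Hz, folds to fs − 42 Hz = 18 Hz.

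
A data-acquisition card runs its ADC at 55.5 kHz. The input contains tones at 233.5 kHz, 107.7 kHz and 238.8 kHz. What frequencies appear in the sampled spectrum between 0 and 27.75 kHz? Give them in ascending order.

fs/2 = 27.75 kHz.
233.5 kHz mod fs = 11.5 kHz.
11.5 kHz ≤ fs/2 = 27.75 kHz, appears at 11.5 kHz.
107.7 kHz mod fs = 52.2 kHz.
52.2 kHz > fs/2 = 27.75 kHz, folds to fs − 52.2 kHz = 3.3 kHz.
238.8 kHz mod fs = 16.8 kHz.
16.8 kHz ≤ fs/2 = 27.75 kHz, appears at 16.8 kHz.
Distinct values: {3.3 kHz, 11.5 kHz, 16.8 kHz}.

3.3 kHz, 11.5 kHz, 16.8 kHz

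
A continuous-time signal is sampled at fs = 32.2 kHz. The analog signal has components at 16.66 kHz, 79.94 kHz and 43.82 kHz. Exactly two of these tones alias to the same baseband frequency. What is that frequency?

15.54 kHz

fs/2 = 16.1 kHz.
16.66 kHz > fs/2 = 16.1 kHz, folds to fs − 16.66 kHz = 15.54 kHz.
79.94 kHz mod fs = 15.54 kHz.
15.54 kHz ≤ fs/2 = 16.1 kHz, appears at 15.54 kHz.
43.82 kHz mod fs = 11.62 kHz.
11.62 kHz ≤ fs/2 = 16.1 kHz, appears at 11.62 kHz.
16.66 kHz and 79.94 kHz both map to 15.54 kHz.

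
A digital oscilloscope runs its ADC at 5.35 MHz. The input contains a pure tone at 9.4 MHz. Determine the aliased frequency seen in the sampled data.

1.3 MHz

9.4 MHz mod fs = 4.05 MHz.
4.05 MHz > fs/2 = 2.675 MHz, folds to fs − 4.05 MHz = 1.3 MHz.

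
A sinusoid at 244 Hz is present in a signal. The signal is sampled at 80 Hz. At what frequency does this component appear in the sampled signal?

4 Hz

244 Hz mod fs = 4 Hz.
4 Hz ≤ fs/2 = 40 Hz, appears at 4 Hz.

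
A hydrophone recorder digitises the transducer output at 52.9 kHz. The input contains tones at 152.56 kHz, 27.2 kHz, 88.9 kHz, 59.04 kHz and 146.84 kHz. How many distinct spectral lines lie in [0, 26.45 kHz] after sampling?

4

fs/2 = 26.45 kHz.
152.56 kHz mod fs = 46.76 kHz.
46.76 kHz > fs/2 = 26.45 kHz, folds to fs − 46.76 kHz = 6.14 kHz.
27.2 kHz > fs/2 = 26.45 kHz, folds to fs − 27.2 kHz = 25.7 kHz.
88.9 kHz mod fs = 36 kHz.
36 kHz > fs/2 = 26.45 kHz, folds to fs − 36 kHz = 16.9 kHz.
59.04 kHz mod fs = 6.14 kHz.
6.14 kHz ≤ fs/2 = 26.45 kHz, appears at 6.14 kHz.
146.84 kHz mod fs = 41.04 kHz.
41.04 kHz > fs/2 = 26.45 kHz, folds to fs − 41.04 kHz = 11.86 kHz.
Distinct values: {6.14 kHz, 11.86 kHz, 16.9 kHz, 25.7 kHz} → 4.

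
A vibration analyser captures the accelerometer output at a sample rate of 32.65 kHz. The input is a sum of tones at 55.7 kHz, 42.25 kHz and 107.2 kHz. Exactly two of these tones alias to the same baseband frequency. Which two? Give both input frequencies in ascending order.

fs/2 = 16.325 kHz.
55.7 kHz mod fs = 23.05 kHz.
23.05 kHz > fs/2 = 16.325 kHz, folds to fs − 23.05 kHz = 9.6 kHz.
42.25 kHz mod fs = 9.6 kHz.
9.6 kHz ≤ fs/2 = 16.325 kHz, appears at 9.6 kHz.
107.2 kHz mod fs = 9.25 kHz.
9.25 kHz ≤ fs/2 = 16.325 kHz, appears at 9.25 kHz.
42.25 kHz and 55.7 kHz both map to 9.6 kHz.

42.25 kHz, 55.7 kHz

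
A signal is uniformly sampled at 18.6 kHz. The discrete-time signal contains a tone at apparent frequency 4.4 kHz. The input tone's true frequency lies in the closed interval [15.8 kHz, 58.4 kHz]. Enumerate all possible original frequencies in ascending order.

Frequencies that alias to 4.4 kHz are k·fs ± 4.4 kHz for integer k ≥ 0.
k=0: 4.4 kHz.
k=1: 14.2 kHz, 23 kHz.
k=2: 32.8 kHz, 41.6 kHz.
k=3: 51.4 kHz, 60.2 kHz.
k=4: 70 kHz, 78.8 kHz.
Within [15.8 kHz, 58.4 kHz]: 23 kHz, 32.8 kHz, 41.6 kHz, 51.4 kHz.

23 kHz, 32.8 kHz, 41.6 kHz, 51.4 kHz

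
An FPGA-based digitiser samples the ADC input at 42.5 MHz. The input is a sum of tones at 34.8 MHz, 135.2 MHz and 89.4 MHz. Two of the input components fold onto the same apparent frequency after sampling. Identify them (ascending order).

34.8 MHz, 135.2 MHz

fs/2 = 21.25 MHz.
34.8 MHz > fs/2 = 21.25 MHz, folds to fs − 34.8 MHz = 7.7 MHz.
135.2 MHz mod fs = 7.7 MHz.
7.7 MHz ≤ fs/2 = 21.25 MHz, appears at 7.7 MHz.
89.4 MHz mod fs = 4.4 MHz.
4.4 MHz ≤ fs/2 = 21.25 MHz, appears at 4.4 MHz.
34.8 MHz and 135.2 MHz both map to 7.7 MHz.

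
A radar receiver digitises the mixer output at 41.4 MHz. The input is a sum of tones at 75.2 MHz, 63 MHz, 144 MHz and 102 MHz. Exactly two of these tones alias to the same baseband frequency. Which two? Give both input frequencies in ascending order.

fs/2 = 20.7 MHz.
75.2 MHz mod fs = 33.8 MHz.
33.8 MHz > fs/2 = 20.7 MHz, folds to fs − 33.8 MHz = 7.6 MHz.
63 MHz mod fs = 21.6 MHz.
21.6 MHz > fs/2 = 20.7 MHz, folds to fs − 21.6 MHz = 19.8 MHz.
144 MHz mod fs = 19.8 MHz.
19.8 MHz ≤ fs/2 = 20.7 MHz, appears at 19.8 MHz.
102 MHz mod fs = 19.2 MHz.
19.2 MHz ≤ fs/2 = 20.7 MHz, appears at 19.2 MHz.
63 MHz and 144 MHz both map to 19.8 MHz.

63 MHz, 144 MHz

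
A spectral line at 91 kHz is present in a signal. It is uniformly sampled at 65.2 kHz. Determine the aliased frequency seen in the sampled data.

25.8 kHz

91 kHz mod fs = 25.8 kHz.
25.8 kHz ≤ fs/2 = 32.6 kHz, appears at 25.8 kHz.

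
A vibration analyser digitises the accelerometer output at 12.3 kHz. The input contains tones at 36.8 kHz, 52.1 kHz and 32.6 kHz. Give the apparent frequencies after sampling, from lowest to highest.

fs/2 = 6.15 kHz.
36.8 kHz mod fs = 12.2 kHz.
12.2 kHz > fs/2 = 6.15 kHz, folds to fs − 12.2 kHz = 0.1 kHz.
52.1 kHz mod fs = 2.9 kHz.
2.9 kHz ≤ fs/2 = 6.15 kHz, appears at 2.9 kHz.
32.6 kHz mod fs = 8 kHz.
8 kHz > fs/2 = 6.15 kHz, folds to fs − 8 kHz = 4.3 kHz.
Distinct values: {0.1 kHz, 2.9 kHz, 4.3 kHz}.

0.1 kHz, 2.9 kHz, 4.3 kHz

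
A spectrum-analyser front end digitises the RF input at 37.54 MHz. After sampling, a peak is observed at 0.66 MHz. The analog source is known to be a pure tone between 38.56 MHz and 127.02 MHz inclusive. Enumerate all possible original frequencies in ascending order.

74.42 MHz, 75.74 MHz, 111.96 MHz, 113.28 MHz

Frequencies that alias to 0.66 MHz are k·fs ± 0.66 MHz for integer k ≥ 0.
k=0: 0.66 MHz.
k=1: 36.88 MHz, 38.2 MHz.
k=2: 74.42 MHz, 75.74 MHz.
k=3: 111.96 MHz, 113.28 MHz.
k=4: 149.5 MHz, 150.82 MHz.
Within [38.56 MHz, 127.02 MHz]: 74.42 MHz, 75.74 MHz, 111.96 MHz, 113.28 MHz.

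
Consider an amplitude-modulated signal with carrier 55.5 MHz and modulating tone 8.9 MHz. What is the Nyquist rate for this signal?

128.8 MHz

AM sidebands sit at fc ± fm = 46.6 MHz and 64.4 MHz.
Highest-frequency component: 64.4 MHz.
Nyquist rate = 2 × 64.4 MHz = 128.8 MHz.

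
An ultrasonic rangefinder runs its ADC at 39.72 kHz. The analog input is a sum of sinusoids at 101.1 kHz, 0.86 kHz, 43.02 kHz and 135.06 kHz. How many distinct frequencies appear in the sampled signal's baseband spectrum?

4

fs/2 = 19.86 kHz.
101.1 kHz mod fs = 21.66 kHz.
21.66 kHz > fs/2 = 19.86 kHz, folds to fs − 21.66 kHz = 18.06 kHz.
0.86 kHz ≤ fs/2 = 19.86 kHz, passes unchanged.
43.02 kHz mod fs = 3.3 kHz.
3.3 kHz ≤ fs/2 = 19.86 kHz, appears at 3.3 kHz.
135.06 kHz mod fs = 15.9 kHz.
15.9 kHz ≤ fs/2 = 19.86 kHz, appears at 15.9 kHz.
Distinct values: {0.86 kHz, 3.3 kHz, 15.9 kHz, 18.06 kHz} → 4.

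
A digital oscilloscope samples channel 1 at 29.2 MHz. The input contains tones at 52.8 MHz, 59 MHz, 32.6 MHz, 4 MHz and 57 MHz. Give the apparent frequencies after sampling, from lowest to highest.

fs/2 = 14.6 MHz.
52.8 MHz mod fs = 23.6 MHz.
23.6 MHz > fs/2 = 14.6 MHz, folds to fs − 23.6 MHz = 5.6 MHz.
59 MHz mod fs = 0.6 MHz.
0.6 MHz ≤ fs/2 = 14.6 MHz, appears at 0.6 MHz.
32.6 MHz mod fs = 3.4 MHz.
3.4 MHz ≤ fs/2 = 14.6 MHz, appears at 3.4 MHz.
4 MHz ≤ fs/2 = 14.6 MHz, passes unchanged.
57 MHz mod fs = 27.8 MHz.
27.8 MHz > fs/2 = 14.6 MHz, folds to fs − 27.8 MHz = 1.4 MHz.
Distinct values: {0.6 MHz, 1.4 MHz, 3.4 MHz, 4 MHz, 5.6 MHz}.

0.6 MHz, 1.4 MHz, 3.4 MHz, 4 MHz, 5.6 MHz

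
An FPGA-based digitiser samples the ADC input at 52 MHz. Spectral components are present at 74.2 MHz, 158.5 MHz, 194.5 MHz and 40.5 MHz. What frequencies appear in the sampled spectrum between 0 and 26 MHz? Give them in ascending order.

fs/2 = 26 MHz.
74.2 MHz mod fs = 22.2 MHz.
22.2 MHz ≤ fs/2 = 26 MHz, appears at 22.2 MHz.
158.5 MHz mod fs = 2.5 MHz.
2.5 MHz ≤ fs/2 = 26 MHz, appears at 2.5 MHz.
194.5 MHz mod fs = 38.5 MHz.
38.5 MHz > fs/2 = 26 MHz, folds to fs − 38.5 MHz = 13.5 MHz.
40.5 MHz > fs/2 = 26 MHz, folds to fs − 40.5 MHz = 11.5 MHz.
Distinct values: {2.5 MHz, 11.5 MHz, 13.5 MHz, 22.2 MHz}.

2.5 MHz, 11.5 MHz, 13.5 MHz, 22.2 MHz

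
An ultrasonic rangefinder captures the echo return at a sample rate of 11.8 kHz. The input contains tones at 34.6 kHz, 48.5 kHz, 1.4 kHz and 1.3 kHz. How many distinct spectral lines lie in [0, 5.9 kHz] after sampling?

fs/2 = 5.9 kHz.
34.6 kHz mod fs = 11 kHz.
11 kHz > fs/2 = 5.9 kHz, folds to fs − 11 kHz = 0.8 kHz.
48.5 kHz mod fs = 1.3 kHz.
1.3 kHz ≤ fs/2 = 5.9 kHz, appears at 1.3 kHz.
1.4 kHz ≤ fs/2 = 5.9 kHz, passes unchanged.
1.3 kHz ≤ fs/2 = 5.9 kHz, passes unchanged.
Distinct values: {0.8 kHz, 1.3 kHz, 1.4 kHz} → 3.

3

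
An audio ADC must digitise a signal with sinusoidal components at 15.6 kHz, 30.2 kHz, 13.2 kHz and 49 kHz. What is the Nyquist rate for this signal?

98 kHz

Highest-frequency component: 49 kHz.
Nyquist rate = 2 × 49 kHz = 98 kHz.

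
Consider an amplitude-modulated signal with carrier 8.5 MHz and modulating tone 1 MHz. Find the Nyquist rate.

19 MHz

AM sidebands sit at fc ± fm = 7.5 MHz and 9.5 MHz.
Highest-frequency component: 9.5 MHz.
Nyquist rate = 2 × 9.5 MHz = 19 MHz.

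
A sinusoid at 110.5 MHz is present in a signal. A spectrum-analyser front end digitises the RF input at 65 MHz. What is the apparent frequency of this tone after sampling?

110.5 MHz mod fs = 45.5 MHz.
45.5 MHz > fs/2 = 32.5 MHz, folds to fs − 45.5 MHz = 19.5 MHz.

19.5 MHz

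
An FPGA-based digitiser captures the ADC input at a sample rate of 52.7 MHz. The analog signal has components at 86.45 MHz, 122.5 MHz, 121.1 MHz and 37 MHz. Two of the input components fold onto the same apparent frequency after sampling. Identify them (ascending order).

fs/2 = 26.35 MHz.
86.45 MHz mod fs = 33.75 MHz.
33.75 MHz > fs/2 = 26.35 MHz, folds to fs − 33.75 MHz = 18.95 MHz.
122.5 MHz mod fs = 17.1 MHz.
17.1 MHz ≤ fs/2 = 26.35 MHz, appears at 17.1 MHz.
121.1 MHz mod fs = 15.7 MHz.
15.7 MHz ≤ fs/2 = 26.35 MHz, appears at 15.7 MHz.
37 MHz > fs/2 = 26.35 MHz, folds to fs − 37 MHz = 15.7 MHz.
37 MHz and 121.1 MHz both map to 15.7 MHz.

37 MHz, 121.1 MHz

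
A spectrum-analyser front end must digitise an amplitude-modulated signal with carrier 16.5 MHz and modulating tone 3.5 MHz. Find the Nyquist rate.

40 MHz

AM sidebands sit at fc ± fm = 13 MHz and 20 MHz.
Highest-frequency component: 20 MHz.
Nyquist rate = 2 × 20 MHz = 40 MHz.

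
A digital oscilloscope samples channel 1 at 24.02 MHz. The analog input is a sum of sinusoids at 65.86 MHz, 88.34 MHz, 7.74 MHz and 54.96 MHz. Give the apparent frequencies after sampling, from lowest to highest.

6.2 MHz, 6.92 MHz, 7.74 MHz

fs/2 = 12.01 MHz.
65.86 MHz mod fs = 17.82 MHz.
17.82 MHz > fs/2 = 12.01 MHz, folds to fs − 17.82 MHz = 6.2 MHz.
88.34 MHz mod fs = 16.28 MHz.
16.28 MHz > fs/2 = 12.01 MHz, folds to fs − 16.28 MHz = 7.74 MHz.
7.74 MHz ≤ fs/2 = 12.01 MHz, passes unchanged.
54.96 MHz mod fs = 6.92 MHz.
6.92 MHz ≤ fs/2 = 12.01 MHz, appears at 6.92 MHz.
Distinct values: {6.2 MHz, 6.92 MHz, 7.74 MHz}.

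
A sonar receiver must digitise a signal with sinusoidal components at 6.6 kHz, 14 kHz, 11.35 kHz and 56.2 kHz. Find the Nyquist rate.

Highest-frequency component: 56.2 kHz.
Nyquist rate = 2 × 56.2 kHz = 112.4 kHz.

112.4 kHz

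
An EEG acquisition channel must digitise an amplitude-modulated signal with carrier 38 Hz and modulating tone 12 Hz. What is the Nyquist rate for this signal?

100 Hz

AM sidebands sit at fc ± fm = 26 Hz and 50 Hz.
Highest-frequency component: 50 Hz.
Nyquist rate = 2 × 50 Hz = 100 Hz.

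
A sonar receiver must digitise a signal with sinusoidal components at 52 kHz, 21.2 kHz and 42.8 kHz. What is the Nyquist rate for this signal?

104 kHz

Highest-frequency component: 52 kHz.
Nyquist rate = 2 × 52 kHz = 104 kHz.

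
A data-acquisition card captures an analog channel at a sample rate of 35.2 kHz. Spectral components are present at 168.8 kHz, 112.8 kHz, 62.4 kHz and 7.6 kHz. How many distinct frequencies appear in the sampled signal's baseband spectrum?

3

fs/2 = 17.6 kHz.
168.8 kHz mod fs = 28 kHz.
28 kHz > fs/2 = 17.6 kHz, folds to fs − 28 kHz = 7.2 kHz.
112.8 kHz mod fs = 7.2 kHz.
7.2 kHz ≤ fs/2 = 17.6 kHz, appears at 7.2 kHz.
62.4 kHz mod fs = 27.2 kHz.
27.2 kHz > fs/2 = 17.6 kHz, folds to fs − 27.2 kHz = 8 kHz.
7.6 kHz ≤ fs/2 = 17.6 kHz, passes unchanged.
Distinct values: {7.2 kHz, 7.6 kHz, 8 kHz} → 3.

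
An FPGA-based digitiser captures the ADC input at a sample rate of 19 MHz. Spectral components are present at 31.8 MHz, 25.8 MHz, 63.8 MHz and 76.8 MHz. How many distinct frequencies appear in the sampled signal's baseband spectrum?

fs/2 = 9.5 MHz.
31.8 MHz mod fs = 12.8 MHz.
12.8 MHz > fs/2 = 9.5 MHz, folds to fs − 12.8 MHz = 6.2 MHz.
25.8 MHz mod fs = 6.8 MHz.
6.8 MHz ≤ fs/2 = 9.5 MHz, appears at 6.8 MHz.
63.8 MHz mod fs = 6.8 MHz.
6.8 MHz ≤ fs/2 = 9.5 MHz, appears at 6.8 MHz.
76.8 MHz mod fs = 0.8 MHz.
0.8 MHz ≤ fs/2 = 9.5 MHz, appears at 0.8 MHz.
Distinct values: {0.8 MHz, 6.2 MHz, 6.8 MHz} → 3.

3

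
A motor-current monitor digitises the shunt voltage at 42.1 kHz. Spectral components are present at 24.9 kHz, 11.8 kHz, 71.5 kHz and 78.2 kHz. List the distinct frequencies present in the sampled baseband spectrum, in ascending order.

6 kHz, 11.8 kHz, 12.7 kHz, 17.2 kHz

fs/2 = 21.05 kHz.
24.9 kHz > fs/2 = 21.05 kHz, folds to fs − 24.9 kHz = 17.2 kHz.
11.8 kHz ≤ fs/2 = 21.05 kHz, passes unchanged.
71.5 kHz mod fs = 29.4 kHz.
29.4 kHz > fs/2 = 21.05 kHz, folds to fs − 29.4 kHz = 12.7 kHz.
78.2 kHz mod fs = 36.1 kHz.
36.1 kHz > fs/2 = 21.05 kHz, folds to fs − 36.1 kHz = 6 kHz.
Distinct values: {6 kHz, 11.8 kHz, 12.7 kHz, 17.2 kHz}.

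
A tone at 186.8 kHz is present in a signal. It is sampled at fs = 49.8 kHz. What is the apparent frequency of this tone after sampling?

12.4 kHz

186.8 kHz mod fs = 37.4 kHz.
37.4 kHz > fs/2 = 24.9 kHz, folds to fs − 37.4 kHz = 12.4 kHz.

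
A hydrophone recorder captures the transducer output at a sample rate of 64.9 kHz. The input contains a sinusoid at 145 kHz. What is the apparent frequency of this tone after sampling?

15.2 kHz

145 kHz mod fs = 15.2 kHz.
15.2 kHz ≤ fs/2 = 32.45 kHz, appears at 15.2 kHz.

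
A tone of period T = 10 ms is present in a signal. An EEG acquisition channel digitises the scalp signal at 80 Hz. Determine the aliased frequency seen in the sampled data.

20 Hz

T = 10 ms → f = 1/T = 100 Hz.
100 Hz mod fs = 20 Hz.
20 Hz ≤ fs/2 = 40 Hz, appears at 20 Hz.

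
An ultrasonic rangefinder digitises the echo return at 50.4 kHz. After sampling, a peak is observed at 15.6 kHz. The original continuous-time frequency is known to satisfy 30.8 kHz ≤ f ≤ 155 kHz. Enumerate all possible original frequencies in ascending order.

34.8 kHz, 66 kHz, 85.2 kHz, 116.4 kHz, 135.6 kHz

Frequencies that alias to 15.6 kHz are k·fs ± 15.6 kHz for integer k ≥ 0.
k=0: 15.6 kHz.
k=1: 34.8 kHz, 66 kHz.
k=2: 85.2 kHz, 116.4 kHz.
k=3: 135.6 kHz, 166.8 kHz.
k=4: 186 kHz, 217.2 kHz.
Within [30.8 kHz, 155 kHz]: 34.8 kHz, 66 kHz, 85.2 kHz, 116.4 kHz, 135.6 kHz.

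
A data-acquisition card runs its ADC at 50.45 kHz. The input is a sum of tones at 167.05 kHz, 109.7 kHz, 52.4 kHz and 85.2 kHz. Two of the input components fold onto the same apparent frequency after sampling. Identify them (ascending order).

fs/2 = 25.225 kHz.
167.05 kHz mod fs = 15.7 kHz.
15.7 kHz ≤ fs/2 = 25.225 kHz, appears at 15.7 kHz.
109.7 kHz mod fs = 8.8 kHz.
8.8 kHz ≤ fs/2 = 25.225 kHz, appears at 8.8 kHz.
52.4 kHz mod fs = 1.95 kHz.
1.95 kHz ≤ fs/2 = 25.225 kHz, appears at 1.95 kHz.
85.2 kHz mod fs = 34.75 kHz.
34.75 kHz > fs/2 = 25.225 kHz, folds to fs − 34.75 kHz = 15.7 kHz.
85.2 kHz and 167.05 kHz both map to 15.7 kHz.

85.2 kHz, 167.05 kHz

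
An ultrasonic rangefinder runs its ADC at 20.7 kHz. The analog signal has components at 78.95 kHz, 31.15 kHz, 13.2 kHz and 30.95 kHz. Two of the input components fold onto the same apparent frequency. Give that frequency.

fs/2 = 10.35 kHz.
78.95 kHz mod fs = 16.85 kHz.
16.85 kHz > fs/2 = 10.35 kHz, folds to fs − 16.85 kHz = 3.85 kHz.
31.15 kHz mod fs = 10.45 kHz.
10.45 kHz > fs/2 = 10.35 kHz, folds to fs − 10.45 kHz = 10.25 kHz.
13.2 kHz > fs/2 = 10.35 kHz, folds to fs − 13.2 kHz = 7.5 kHz.
30.95 kHz mod fs = 10.25 kHz.
10.25 kHz ≤ fs/2 = 10.35 kHz, appears at 10.25 kHz.
30.95 kHz and 31.15 kHz both map to 10.25 kHz.

10.25 kHz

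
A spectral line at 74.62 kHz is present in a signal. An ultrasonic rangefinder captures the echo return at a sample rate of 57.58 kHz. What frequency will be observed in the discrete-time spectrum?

74.62 kHz mod fs = 17.04 kHz.
17.04 kHz ≤ fs/2 = 28.79 kHz, appears at 17.04 kHz.

17.04 kHz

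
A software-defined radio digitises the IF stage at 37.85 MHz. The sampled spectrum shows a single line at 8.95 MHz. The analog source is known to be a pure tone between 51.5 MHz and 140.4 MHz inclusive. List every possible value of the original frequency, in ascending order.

66.75 MHz, 84.65 MHz, 104.6 MHz, 122.5 MHz

Frequencies that alias to 8.95 MHz are k·fs ± 8.95 MHz for integer k ≥ 0.
k=0: 8.95 MHz.
k=1: 28.9 MHz, 46.8 MHz.
k=2: 66.75 MHz, 84.65 MHz.
k=3: 104.6 MHz, 122.5 MHz.
k=4: 142.45 MHz, 160.35 MHz.
Within [51.5 MHz, 140.4 MHz]: 66.75 MHz, 84.65 MHz, 104.6 MHz, 122.5 MHz.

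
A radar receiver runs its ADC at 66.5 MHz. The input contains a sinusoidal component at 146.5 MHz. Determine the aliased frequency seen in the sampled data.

146.5 MHz mod fs = 13.5 MHz.
13.5 MHz ≤ fs/2 = 33.25 MHz, appears at 13.5 MHz.

13.5 MHz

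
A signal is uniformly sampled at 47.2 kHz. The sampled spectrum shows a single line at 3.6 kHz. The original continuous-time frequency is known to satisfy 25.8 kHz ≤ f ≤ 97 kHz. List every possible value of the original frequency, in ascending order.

Frequencies that alias to 3.6 kHz are k·fs ± 3.6 kHz for integer k ≥ 0.
k=0: 3.6 kHz.
k=1: 43.6 kHz, 50.8 kHz.
k=2: 90.8 kHz, 98 kHz.
k=3: 138 kHz, 145.2 kHz.
Within [25.8 kHz, 97 kHz]: 43.6 kHz, 50.8 kHz, 90.8 kHz.

43.6 kHz, 50.8 kHz, 90.8 kHz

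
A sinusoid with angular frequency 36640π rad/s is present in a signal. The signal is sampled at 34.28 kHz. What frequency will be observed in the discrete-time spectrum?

ω = 36640π rad/s → f = ω/(2π) = 18320 Hz = 18.32 kHz.
18.32 kHz > fs/2 = 17.14 kHz, folds to fs − 18.32 kHz = 15.96 kHz.

15.96 kHz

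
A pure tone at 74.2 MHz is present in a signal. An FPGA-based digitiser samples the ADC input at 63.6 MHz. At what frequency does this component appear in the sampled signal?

10.6 MHz

74.2 MHz mod fs = 10.6 MHz.
10.6 MHz ≤ fs/2 = 31.8 MHz, appears at 10.6 MHz.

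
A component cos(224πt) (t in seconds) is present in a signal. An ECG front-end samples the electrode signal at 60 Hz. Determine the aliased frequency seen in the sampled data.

ω = 224π rad/s → f = ω/(2π) = 112 Hz.
112 Hz mod fs = 52 Hz.
52 Hz > fs/2 = 30 Hz, folds to fs − 52 Hz = 8 Hz.

8 Hz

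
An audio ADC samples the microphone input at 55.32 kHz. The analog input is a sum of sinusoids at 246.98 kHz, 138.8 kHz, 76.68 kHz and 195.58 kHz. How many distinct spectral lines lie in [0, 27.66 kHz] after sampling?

fs/2 = 27.66 kHz.
246.98 kHz mod fs = 25.7 kHz.
25.7 kHz ≤ fs/2 = 27.66 kHz, appears at 25.7 kHz.
138.8 kHz mod fs = 28.16 kHz.
28.16 kHz > fs/2 = 27.66 kHz, folds to fs − 28.16 kHz = 27.16 kHz.
76.68 kHz mod fs = 21.36 kHz.
21.36 kHz ≤ fs/2 = 27.66 kHz, appears at 21.36 kHz.
195.58 kHz mod fs = 29.62 kHz.
29.62 kHz > fs/2 = 27.66 kHz, folds to fs − 29.62 kHz = 25.7 kHz.
Distinct values: {21.36 kHz, 25.7 kHz, 27.16 kHz} → 3.

3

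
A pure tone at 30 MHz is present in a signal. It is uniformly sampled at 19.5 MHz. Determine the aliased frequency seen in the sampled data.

30 MHz mod fs = 10.5 MHz.
10.5 MHz > fs/2 = 9.75 MHz, folds to fs − 10.5 MHz = 9 MHz.

9 MHz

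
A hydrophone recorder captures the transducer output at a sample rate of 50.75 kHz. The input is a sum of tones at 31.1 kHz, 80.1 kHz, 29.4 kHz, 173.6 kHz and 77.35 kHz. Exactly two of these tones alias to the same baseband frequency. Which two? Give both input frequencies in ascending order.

fs/2 = 25.375 kHz.
31.1 kHz > fs/2 = 25.375 kHz, folds to fs − 31.1 kHz = 19.65 kHz.
80.1 kHz mod fs = 29.35 kHz.
29.35 kHz > fs/2 = 25.375 kHz, folds to fs − 29.35 kHz = 21.4 kHz.
29.4 kHz > fs/2 = 25.375 kHz, folds to fs − 29.4 kHz = 21.35 kHz.
173.6 kHz mod fs = 21.35 kHz.
21.35 kHz ≤ fs/2 = 25.375 kHz, appears at 21.35 kHz.
77.35 kHz mod fs = 26.6 kHz.
26.6 kHz > fs/2 = 25.375 kHz, folds to fs − 26.6 kHz = 24.15 kHz.
29.4 kHz and 173.6 kHz both map to 21.35 kHz.

29.4 kHz, 173.6 kHz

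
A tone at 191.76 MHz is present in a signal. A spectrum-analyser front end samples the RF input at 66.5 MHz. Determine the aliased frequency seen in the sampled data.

191.76 MHz mod fs = 58.76 MHz.
58.76 MHz > fs/2 = 33.25 MHz, folds to fs − 58.76 MHz = 7.74 MHz.

7.74 MHz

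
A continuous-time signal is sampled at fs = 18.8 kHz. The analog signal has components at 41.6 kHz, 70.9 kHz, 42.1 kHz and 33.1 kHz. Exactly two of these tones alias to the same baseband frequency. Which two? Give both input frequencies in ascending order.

33.1 kHz, 42.1 kHz

fs/2 = 9.4 kHz.
41.6 kHz mod fs = 4 kHz.
4 kHz ≤ fs/2 = 9.4 kHz, appears at 4 kHz.
70.9 kHz mod fs = 14.5 kHz.
14.5 kHz > fs/2 = 9.4 kHz, folds to fs − 14.5 kHz = 4.3 kHz.
42.1 kHz mod fs = 4.5 kHz.
4.5 kHz ≤ fs/2 = 9.4 kHz, appears at 4.5 kHz.
33.1 kHz mod fs = 14.3 kHz.
14.3 kHz > fs/2 = 9.4 kHz, folds to fs − 14.3 kHz = 4.5 kHz.
33.1 kHz and 42.1 kHz both map to 4.5 kHz.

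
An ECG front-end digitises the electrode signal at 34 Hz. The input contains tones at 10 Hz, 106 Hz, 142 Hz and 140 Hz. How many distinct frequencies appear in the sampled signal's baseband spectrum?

3

fs/2 = 17 Hz.
10 Hz ≤ fs/2 = 17 Hz, passes unchanged.
106 Hz mod fs = 4 Hz.
4 Hz ≤ fs/2 = 17 Hz, appears at 4 Hz.
142 Hz mod fs = 6 Hz.
6 Hz ≤ fs/2 = 17 Hz, appears at 6 Hz.
140 Hz mod fs = 4 Hz.
4 Hz ≤ fs/2 = 17 Hz, appears at 4 Hz.
Distinct values: {4 Hz, 6 Hz, 10 Hz} → 3.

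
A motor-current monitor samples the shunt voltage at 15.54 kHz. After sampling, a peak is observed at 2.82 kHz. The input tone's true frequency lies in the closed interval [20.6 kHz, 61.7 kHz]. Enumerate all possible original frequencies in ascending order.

Frequencies that alias to 2.82 kHz are k·fs ± 2.82 kHz for integer k ≥ 0.
k=0: 2.82 kHz.
k=1: 12.72 kHz, 18.36 kHz.
k=2: 28.26 kHz, 33.9 kHz.
k=3: 43.8 kHz, 49.44 kHz.
k=4: 59.34 kHz, 64.98 kHz.
k=5: 74.88 kHz, 80.52 kHz.
Within [20.6 kHz, 61.7 kHz]: 28.26 kHz, 33.9 kHz, 43.8 kHz, 49.44 kHz, 59.34 kHz.

28.26 kHz, 33.9 kHz, 43.8 kHz, 49.44 kHz, 59.34 kHz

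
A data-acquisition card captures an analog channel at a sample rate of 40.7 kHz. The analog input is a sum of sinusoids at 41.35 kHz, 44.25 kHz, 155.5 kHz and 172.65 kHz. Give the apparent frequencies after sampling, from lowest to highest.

fs/2 = 20.35 kHz.
41.35 kHz mod fs = 0.65 kHz.
0.65 kHz ≤ fs/2 = 20.35 kHz, appears at 0.65 kHz.
44.25 kHz mod fs = 3.55 kHz.
3.55 kHz ≤ fs/2 = 20.35 kHz, appears at 3.55 kHz.
155.5 kHz mod fs = 33.4 kHz.
33.4 kHz > fs/2 = 20.35 kHz, folds to fs − 33.4 kHz = 7.3 kHz.
172.65 kHz mod fs = 9.85 kHz.
9.85 kHz ≤ fs/2 = 20.35 kHz, appears at 9.85 kHz.
Distinct values: {0.65 kHz, 3.55 kHz, 7.3 kHz, 9.85 kHz}.

0.65 kHz, 3.55 kHz, 7.3 kHz, 9.85 kHz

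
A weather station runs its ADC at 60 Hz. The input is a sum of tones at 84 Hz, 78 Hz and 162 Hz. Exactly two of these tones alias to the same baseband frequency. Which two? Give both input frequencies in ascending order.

fs/2 = 30 Hz.
84 Hz mod fs = 24 Hz.
24 Hz ≤ fs/2 = 30 Hz, appears at 24 Hz.
78 Hz mod fs = 18 Hz.
18 Hz ≤ fs/2 = 30 Hz, appears at 18 Hz.
162 Hz mod fs = 42 Hz.
42 Hz > fs/2 = 30 Hz, folds to fs − 42 Hz = 18 Hz.
78 Hz and 162 Hz both map to 18 Hz.

78 Hz, 162 Hz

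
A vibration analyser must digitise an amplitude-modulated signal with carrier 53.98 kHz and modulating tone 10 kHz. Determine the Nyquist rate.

AM sidebands sit at fc ± fm = 43.98 kHz and 63.98 kHz.
Highest-frequency component: 63.98 kHz.
Nyquist rate = 2 × 63.98 kHz = 127.96 kHz.

127.96 kHz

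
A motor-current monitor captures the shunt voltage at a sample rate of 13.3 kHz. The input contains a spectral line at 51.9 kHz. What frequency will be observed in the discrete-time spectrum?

51.9 kHz mod fs = 12 kHz.
12 kHz > fs/2 = 6.65 kHz, folds to fs − 12 kHz = 1.3 kHz.

1.3 kHz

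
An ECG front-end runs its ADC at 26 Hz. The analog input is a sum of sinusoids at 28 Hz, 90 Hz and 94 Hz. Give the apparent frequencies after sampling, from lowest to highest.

2 Hz, 10 Hz, 12 Hz

fs/2 = 13 Hz.
28 Hz mod fs = 2 Hz.
2 Hz ≤ fs/2 = 13 Hz, appears at 2 Hz.
90 Hz mod fs = 12 Hz.
12 Hz ≤ fs/2 = 13 Hz, appears at 12 Hz.
94 Hz mod fs = 16 Hz.
16 Hz > fs/2 = 13 Hz, folds to fs − 16 Hz = 10 Hz.
Distinct values: {2 Hz, 10 Hz, 12 Hz}.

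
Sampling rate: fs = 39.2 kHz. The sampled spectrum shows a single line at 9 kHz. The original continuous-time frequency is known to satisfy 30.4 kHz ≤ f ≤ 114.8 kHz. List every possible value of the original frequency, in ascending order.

Frequencies that alias to 9 kHz are k·fs ± 9 kHz for integer k ≥ 0.
k=0: 9 kHz.
k=1: 30.2 kHz, 48.2 kHz.
k=2: 69.4 kHz, 87.4 kHz.
k=3: 108.6 kHz, 126.6 kHz.
k=4: 147.8 kHz, 165.8 kHz.
Within [30.4 kHz, 114.8 kHz]: 48.2 kHz, 69.4 kHz, 87.4 kHz, 108.6 kHz.

48.2 kHz, 69.4 kHz, 87.4 kHz, 108.6 kHz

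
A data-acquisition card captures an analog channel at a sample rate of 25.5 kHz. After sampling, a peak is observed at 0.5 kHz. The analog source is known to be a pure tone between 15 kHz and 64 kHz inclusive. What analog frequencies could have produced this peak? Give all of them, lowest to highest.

Frequencies that alias to 0.5 kHz are k·fs ± 0.5 kHz for integer k ≥ 0.
k=0: 0.5 kHz.
k=1: 25 kHz, 26 kHz.
k=2: 50.5 kHz, 51.5 kHz.
k=3: 76 kHz, 77 kHz.
Within [15 kHz, 64 kHz]: 25 kHz, 26 kHz, 50.5 kHz, 51.5 kHz.

25 kHz, 26 kHz, 50.5 kHz, 51.5 kHz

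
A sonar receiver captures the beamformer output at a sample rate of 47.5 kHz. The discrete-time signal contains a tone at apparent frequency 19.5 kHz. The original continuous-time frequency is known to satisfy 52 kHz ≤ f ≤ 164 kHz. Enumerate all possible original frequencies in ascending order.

Frequencies that alias to 19.5 kHz are k·fs ± 19.5 kHz for integer k ≥ 0.
k=0: 19.5 kHz.
k=1: 28 kHz, 67 kHz.
k=2: 75.5 kHz, 114.5 kHz.
k=3: 123 kHz, 162 kHz.
k=4: 170.5 kHz, 209.5 kHz.
Within [52 kHz, 164 kHz]: 67 kHz, 75.5 kHz, 114.5 kHz, 123 kHz, 162 kHz.

67 kHz, 75.5 kHz, 114.5 kHz, 123 kHz, 162 kHz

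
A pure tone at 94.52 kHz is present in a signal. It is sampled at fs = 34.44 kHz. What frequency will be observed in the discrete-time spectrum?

8.8 kHz

94.52 kHz mod fs = 25.64 kHz.
25.64 kHz > fs/2 = 17.22 kHz, folds to fs − 25.64 kHz = 8.8 kHz.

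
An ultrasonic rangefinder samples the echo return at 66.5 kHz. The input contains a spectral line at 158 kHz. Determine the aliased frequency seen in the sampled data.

25 kHz

158 kHz mod fs = 25 kHz.
25 kHz ≤ fs/2 = 33.25 kHz, appears at 25 kHz.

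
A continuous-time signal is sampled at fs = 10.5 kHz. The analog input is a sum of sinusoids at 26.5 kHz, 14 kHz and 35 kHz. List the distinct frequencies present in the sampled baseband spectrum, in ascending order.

fs/2 = 5.25 kHz.
26.5 kHz mod fs = 5.5 kHz.
5.5 kHz > fs/2 = 5.25 kHz, folds to fs − 5.5 kHz = 5 kHz.
14 kHz mod fs = 3.5 kHz.
3.5 kHz ≤ fs/2 = 5.25 kHz, appears at 3.5 kHz.
35 kHz mod fs = 3.5 kHz.
3.5 kHz ≤ fs/2 = 5.25 kHz, appears at 3.5 kHz.
Distinct values: {3.5 kHz, 5 kHz}.

3.5 kHz, 5 kHz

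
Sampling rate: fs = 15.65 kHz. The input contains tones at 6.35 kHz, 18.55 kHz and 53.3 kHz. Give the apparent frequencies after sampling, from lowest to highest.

2.9 kHz, 6.35 kHz

fs/2 = 7.825 kHz.
6.35 kHz ≤ fs/2 = 7.825 kHz, passes unchanged.
18.55 kHz mod fs = 2.9 kHz.
2.9 kHz ≤ fs/2 = 7.825 kHz, appears at 2.9 kHz.
53.3 kHz mod fs = 6.35 kHz.
6.35 kHz ≤ fs/2 = 7.825 kHz, appears at 6.35 kHz.
Distinct values: {2.9 kHz, 6.35 kHz}.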